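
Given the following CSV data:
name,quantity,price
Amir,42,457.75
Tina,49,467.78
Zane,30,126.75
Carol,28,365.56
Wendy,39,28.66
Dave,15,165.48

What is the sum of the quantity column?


Values in 'quantity' column:
  Row 1: 42
  Row 2: 49
  Row 3: 30
  Row 4: 28
  Row 5: 39
  Row 6: 15
Sum = 42 + 49 + 30 + 28 + 39 + 15 = 203

ANSWER: 203


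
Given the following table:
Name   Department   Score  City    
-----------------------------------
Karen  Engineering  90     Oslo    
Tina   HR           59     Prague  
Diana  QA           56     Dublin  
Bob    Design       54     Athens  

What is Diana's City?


Row 3: Diana
City = Dublin

ANSWER: Dublin


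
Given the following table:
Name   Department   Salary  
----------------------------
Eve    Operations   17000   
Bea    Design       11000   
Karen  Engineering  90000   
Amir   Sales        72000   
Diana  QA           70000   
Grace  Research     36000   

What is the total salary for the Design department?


Design department members:
  Bea: 11000
Total = 11000 = 11000

ANSWER: 11000


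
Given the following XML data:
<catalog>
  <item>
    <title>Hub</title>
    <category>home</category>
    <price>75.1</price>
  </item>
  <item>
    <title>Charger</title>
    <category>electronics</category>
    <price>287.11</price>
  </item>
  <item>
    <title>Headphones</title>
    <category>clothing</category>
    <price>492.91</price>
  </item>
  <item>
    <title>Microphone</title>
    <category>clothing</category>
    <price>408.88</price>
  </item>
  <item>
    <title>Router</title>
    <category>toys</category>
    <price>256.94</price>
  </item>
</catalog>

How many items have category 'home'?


Scanning <item> elements for <category>home</category>:
  Item 1: Hub -> MATCH
Count: 1

ANSWER: 1


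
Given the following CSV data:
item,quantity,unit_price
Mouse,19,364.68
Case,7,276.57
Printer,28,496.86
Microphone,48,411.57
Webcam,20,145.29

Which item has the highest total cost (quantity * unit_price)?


Computing row totals:
  Mouse: 6928.92
  Case: 1935.99
  Printer: 13912.08
  Microphone: 19755.36
  Webcam: 2905.8
Maximum: Microphone (19755.36)

ANSWER: Microphone


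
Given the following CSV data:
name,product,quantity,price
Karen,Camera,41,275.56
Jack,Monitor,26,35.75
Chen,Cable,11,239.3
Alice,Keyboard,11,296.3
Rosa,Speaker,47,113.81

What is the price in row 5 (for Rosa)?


Row 5: Rosa
Column 'price' = 113.81

ANSWER: 113.81


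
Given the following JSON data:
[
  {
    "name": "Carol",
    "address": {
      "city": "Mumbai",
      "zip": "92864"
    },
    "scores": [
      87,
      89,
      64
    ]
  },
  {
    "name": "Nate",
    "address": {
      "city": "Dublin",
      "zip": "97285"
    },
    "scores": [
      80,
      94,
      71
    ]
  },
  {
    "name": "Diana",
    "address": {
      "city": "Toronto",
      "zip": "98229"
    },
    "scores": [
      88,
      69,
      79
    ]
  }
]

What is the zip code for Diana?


Path: records[2].address.zip
Value: 98229

ANSWER: 98229


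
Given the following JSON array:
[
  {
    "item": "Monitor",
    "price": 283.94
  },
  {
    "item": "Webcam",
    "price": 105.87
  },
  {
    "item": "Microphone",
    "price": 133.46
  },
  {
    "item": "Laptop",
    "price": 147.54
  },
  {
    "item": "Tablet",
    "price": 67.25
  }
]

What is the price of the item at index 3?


Array index 3 -> Laptop
price = 147.54

ANSWER: 147.54


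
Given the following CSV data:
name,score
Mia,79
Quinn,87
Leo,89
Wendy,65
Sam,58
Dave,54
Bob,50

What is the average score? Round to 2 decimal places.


Scores: 79, 87, 89, 65, 58, 54, 50
Sum = 482
Count = 7
Average = 482 / 7 = 68.86

ANSWER: 68.86


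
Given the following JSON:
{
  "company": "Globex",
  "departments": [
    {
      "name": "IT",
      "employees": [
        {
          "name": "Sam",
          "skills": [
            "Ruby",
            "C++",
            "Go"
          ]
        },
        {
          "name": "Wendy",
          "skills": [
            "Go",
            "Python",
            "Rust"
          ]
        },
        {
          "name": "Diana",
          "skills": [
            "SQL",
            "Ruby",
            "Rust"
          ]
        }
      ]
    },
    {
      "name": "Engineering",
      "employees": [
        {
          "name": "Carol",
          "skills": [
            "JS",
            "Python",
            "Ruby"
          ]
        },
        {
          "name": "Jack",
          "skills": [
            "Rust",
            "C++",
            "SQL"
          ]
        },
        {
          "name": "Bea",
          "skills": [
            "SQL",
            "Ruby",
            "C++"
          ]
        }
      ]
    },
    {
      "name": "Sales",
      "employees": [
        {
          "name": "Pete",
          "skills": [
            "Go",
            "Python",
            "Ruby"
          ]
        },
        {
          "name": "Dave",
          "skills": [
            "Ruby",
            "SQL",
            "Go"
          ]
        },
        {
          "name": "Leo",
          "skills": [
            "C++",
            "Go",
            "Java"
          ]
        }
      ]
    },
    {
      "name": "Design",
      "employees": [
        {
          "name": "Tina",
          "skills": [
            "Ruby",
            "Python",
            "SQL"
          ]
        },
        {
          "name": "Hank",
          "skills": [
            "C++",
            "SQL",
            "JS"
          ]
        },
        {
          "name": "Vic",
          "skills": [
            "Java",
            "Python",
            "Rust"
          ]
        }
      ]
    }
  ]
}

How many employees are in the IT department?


Path: departments[0].employees
Count: 3

ANSWER: 3


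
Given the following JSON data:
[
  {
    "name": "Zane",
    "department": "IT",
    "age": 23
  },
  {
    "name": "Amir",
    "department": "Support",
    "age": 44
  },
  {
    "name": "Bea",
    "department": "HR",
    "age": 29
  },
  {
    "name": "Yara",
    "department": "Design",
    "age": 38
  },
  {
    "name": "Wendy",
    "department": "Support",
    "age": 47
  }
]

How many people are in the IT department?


Scanning records for department = IT
  Record 0: Zane
Count: 1

ANSWER: 1


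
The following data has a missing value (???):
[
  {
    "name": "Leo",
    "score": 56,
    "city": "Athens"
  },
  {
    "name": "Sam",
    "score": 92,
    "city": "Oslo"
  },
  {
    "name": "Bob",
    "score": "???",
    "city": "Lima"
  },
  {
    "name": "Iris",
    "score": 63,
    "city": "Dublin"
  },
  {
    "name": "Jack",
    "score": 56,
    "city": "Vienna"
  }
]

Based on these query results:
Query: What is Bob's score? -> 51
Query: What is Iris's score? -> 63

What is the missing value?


The missing value is Bob's score
From query: Bob's score = 51

ANSWER: 51


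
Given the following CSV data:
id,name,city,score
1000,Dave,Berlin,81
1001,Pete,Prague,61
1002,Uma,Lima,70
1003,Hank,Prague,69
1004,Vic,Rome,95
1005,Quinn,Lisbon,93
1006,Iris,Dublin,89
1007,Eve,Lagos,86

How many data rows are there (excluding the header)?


Counting rows (excluding header):
Header: id,name,city,score
Data rows: 8

ANSWER: 8


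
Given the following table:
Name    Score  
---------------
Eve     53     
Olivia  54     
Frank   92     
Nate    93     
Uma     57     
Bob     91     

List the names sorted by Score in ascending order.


Sorting by Score (ascending):
  Eve: 53
  Olivia: 54
  Uma: 57
  Bob: 91
  Frank: 92
  Nate: 93


ANSWER: Eve, Olivia, Uma, Bob, Frank, Nate


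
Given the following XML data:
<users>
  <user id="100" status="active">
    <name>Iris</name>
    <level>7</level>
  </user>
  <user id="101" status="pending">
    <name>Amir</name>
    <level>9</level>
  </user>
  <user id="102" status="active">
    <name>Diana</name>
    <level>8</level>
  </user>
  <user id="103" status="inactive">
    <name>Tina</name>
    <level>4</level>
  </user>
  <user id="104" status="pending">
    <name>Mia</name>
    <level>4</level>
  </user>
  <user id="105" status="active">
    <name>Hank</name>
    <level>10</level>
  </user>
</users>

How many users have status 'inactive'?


Counting users with status='inactive':
  Tina (id=103) -> MATCH
Count: 1

ANSWER: 1


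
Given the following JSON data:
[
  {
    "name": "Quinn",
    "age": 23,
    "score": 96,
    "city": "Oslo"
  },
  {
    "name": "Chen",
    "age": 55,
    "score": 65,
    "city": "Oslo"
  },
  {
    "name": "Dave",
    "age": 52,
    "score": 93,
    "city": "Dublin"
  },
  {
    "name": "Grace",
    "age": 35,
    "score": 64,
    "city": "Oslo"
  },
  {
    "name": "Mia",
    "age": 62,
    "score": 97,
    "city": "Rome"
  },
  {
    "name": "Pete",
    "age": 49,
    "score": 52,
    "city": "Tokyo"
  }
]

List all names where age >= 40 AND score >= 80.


Checking both conditions:
  Quinn (age=23, score=96) -> no
  Chen (age=55, score=65) -> no
  Dave (age=52, score=93) -> YES
  Grace (age=35, score=64) -> no
  Mia (age=62, score=97) -> YES
  Pete (age=49, score=52) -> no


ANSWER: Dave, Mia


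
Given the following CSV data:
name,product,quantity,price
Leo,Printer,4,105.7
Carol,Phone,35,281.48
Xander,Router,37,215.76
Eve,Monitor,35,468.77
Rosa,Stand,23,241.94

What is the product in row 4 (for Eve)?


Row 4: Eve
Column 'product' = Monitor

ANSWER: Monitor


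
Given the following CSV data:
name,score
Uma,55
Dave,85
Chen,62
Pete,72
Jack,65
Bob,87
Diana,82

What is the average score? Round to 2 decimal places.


Scores: 55, 85, 62, 72, 65, 87, 82
Sum = 508
Count = 7
Average = 508 / 7 = 72.57

ANSWER: 72.57


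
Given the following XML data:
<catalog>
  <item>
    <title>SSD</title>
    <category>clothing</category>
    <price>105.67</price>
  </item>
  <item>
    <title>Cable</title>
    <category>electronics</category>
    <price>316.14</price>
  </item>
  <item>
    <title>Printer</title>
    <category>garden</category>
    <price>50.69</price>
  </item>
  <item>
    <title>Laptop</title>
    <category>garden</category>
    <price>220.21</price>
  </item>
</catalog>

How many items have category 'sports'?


Scanning <item> elements for <category>sports</category>:
Count: 0

ANSWER: 0


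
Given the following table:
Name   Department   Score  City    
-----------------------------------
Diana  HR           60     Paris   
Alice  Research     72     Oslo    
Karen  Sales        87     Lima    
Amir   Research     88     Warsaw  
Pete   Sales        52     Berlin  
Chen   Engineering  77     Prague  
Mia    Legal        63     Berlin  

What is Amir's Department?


Row 4: Amir
Department = Research

ANSWER: Research


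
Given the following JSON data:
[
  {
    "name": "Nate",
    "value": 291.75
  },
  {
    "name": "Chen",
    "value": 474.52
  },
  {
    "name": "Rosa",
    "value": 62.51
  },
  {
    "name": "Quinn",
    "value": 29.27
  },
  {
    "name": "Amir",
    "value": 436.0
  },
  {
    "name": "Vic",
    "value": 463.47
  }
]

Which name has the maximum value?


Comparing values:
  Nate: 291.75
  Chen: 474.52
  Rosa: 62.51
  Quinn: 29.27
  Amir: 436.0
  Vic: 463.47
Maximum: Chen (474.52)

ANSWER: Chen


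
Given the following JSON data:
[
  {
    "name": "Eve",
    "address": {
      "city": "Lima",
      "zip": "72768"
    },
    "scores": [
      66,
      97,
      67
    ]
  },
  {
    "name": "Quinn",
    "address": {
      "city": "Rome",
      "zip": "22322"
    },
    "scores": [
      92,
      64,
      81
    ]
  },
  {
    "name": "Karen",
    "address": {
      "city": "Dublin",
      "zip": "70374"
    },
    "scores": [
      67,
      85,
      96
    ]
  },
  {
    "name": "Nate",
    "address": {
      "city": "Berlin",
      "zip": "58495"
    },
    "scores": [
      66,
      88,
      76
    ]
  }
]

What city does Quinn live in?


Path: records[1].address.city
Value: Rome

ANSWER: Rome


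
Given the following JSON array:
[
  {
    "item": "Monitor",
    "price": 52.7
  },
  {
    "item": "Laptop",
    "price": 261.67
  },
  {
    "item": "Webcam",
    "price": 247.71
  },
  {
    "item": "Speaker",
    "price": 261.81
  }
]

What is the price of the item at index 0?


Array index 0 -> Monitor
price = 52.7

ANSWER: 52.7


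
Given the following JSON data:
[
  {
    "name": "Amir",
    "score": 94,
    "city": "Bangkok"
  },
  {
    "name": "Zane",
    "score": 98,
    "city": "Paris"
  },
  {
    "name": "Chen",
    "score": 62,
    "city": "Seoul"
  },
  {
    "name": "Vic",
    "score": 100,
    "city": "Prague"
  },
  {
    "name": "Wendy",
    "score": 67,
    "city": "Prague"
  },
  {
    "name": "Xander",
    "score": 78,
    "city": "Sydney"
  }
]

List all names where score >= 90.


Filtering records where score >= 90:
  Amir (score=94) -> YES
  Zane (score=98) -> YES
  Chen (score=62) -> no
  Vic (score=100) -> YES
  Wendy (score=67) -> no
  Xander (score=78) -> no


ANSWER: Amir, Zane, Vic


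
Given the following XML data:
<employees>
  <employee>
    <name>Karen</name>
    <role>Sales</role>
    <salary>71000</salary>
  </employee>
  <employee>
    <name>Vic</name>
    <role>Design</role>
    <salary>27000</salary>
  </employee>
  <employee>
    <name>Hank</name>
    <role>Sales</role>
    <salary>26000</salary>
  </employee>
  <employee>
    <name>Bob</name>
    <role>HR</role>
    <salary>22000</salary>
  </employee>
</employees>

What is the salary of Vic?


Searching for <employee> with <name>Vic</name>
Found at position 2
<salary>27000</salary>

ANSWER: 27000


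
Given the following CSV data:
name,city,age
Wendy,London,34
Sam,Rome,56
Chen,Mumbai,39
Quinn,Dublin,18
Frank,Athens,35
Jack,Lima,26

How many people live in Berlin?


Scanning city column for 'Berlin':
Total matches: 0

ANSWER: 0


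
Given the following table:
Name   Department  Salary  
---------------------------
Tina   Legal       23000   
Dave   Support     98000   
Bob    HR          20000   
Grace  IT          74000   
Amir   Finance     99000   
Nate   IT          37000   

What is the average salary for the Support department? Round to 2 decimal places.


Support department members:
  Dave: 98000
Sum = 98000
Count = 1
Average = 98000 / 1 = 98000.00

ANSWER: 98000.00


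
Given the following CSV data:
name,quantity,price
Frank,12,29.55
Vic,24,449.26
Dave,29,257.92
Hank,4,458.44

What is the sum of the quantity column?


Values in 'quantity' column:
  Row 1: 12
  Row 2: 24
  Row 3: 29
  Row 4: 4
Sum = 12 + 24 + 29 + 4 = 69

ANSWER: 69


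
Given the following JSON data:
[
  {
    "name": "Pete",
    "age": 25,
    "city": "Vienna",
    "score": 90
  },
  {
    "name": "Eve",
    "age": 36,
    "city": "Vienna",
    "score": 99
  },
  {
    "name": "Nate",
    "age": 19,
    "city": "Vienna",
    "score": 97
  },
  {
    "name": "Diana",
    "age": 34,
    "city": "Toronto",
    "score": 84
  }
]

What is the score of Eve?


Looking up record where name = Eve
Record index: 1
Field 'score' = 99

ANSWER: 99


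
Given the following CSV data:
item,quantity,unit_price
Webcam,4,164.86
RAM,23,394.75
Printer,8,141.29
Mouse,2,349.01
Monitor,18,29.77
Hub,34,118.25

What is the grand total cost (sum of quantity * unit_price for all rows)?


Computing row totals:
  Webcam: 4 * 164.86 = 659.44
  RAM: 23 * 394.75 = 9079.25
  Printer: 8 * 141.29 = 1130.32
  Mouse: 2 * 349.01 = 698.02
  Monitor: 18 * 29.77 = 535.86
  Hub: 34 * 118.25 = 4020.5
Grand total = 659.44 + 9079.25 + 1130.32 + 698.02 + 535.86 + 4020.5 = 16123.39

ANSWER: 16123.39


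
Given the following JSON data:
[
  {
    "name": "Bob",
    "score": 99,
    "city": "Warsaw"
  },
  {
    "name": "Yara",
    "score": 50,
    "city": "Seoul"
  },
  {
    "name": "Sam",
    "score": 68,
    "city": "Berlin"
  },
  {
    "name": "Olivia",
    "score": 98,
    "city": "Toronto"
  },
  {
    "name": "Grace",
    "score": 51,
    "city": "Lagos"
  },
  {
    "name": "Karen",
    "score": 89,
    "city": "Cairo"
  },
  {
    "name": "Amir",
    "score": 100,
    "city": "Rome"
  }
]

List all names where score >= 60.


Filtering records where score >= 60:
  Bob (score=99) -> YES
  Yara (score=50) -> no
  Sam (score=68) -> YES
  Olivia (score=98) -> YES
  Grace (score=51) -> no
  Karen (score=89) -> YES
  Amir (score=100) -> YES


ANSWER: Bob, Sam, Olivia, Karen, Amir


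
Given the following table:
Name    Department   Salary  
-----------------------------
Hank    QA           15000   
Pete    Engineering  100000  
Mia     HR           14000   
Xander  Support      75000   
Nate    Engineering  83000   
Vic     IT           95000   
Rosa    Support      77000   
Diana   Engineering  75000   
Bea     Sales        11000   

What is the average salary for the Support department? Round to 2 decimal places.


Support department members:
  Xander: 75000
  Rosa: 77000
Sum = 152000
Count = 2
Average = 152000 / 2 = 76000.00

ANSWER: 76000.00


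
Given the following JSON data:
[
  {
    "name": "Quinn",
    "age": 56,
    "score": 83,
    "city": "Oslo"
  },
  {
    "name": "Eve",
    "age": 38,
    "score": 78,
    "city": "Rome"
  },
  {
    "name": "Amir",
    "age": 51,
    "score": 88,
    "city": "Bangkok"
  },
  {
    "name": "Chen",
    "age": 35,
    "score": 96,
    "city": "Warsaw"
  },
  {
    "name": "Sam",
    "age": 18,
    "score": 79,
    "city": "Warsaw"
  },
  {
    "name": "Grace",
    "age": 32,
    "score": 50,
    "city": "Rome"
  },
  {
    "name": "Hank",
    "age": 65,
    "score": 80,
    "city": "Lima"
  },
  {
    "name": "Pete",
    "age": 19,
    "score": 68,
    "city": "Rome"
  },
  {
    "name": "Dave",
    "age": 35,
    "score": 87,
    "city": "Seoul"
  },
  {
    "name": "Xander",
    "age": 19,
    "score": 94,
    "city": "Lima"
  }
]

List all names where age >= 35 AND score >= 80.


Checking both conditions:
  Quinn (age=56, score=83) -> YES
  Eve (age=38, score=78) -> no
  Amir (age=51, score=88) -> YES
  Chen (age=35, score=96) -> YES
  Sam (age=18, score=79) -> no
  Grace (age=32, score=50) -> no
  Hank (age=65, score=80) -> YES
  Pete (age=19, score=68) -> no
  Dave (age=35, score=87) -> YES
  Xander (age=19, score=94) -> no


ANSWER: Quinn, Amir, Chen, Hank, Dave


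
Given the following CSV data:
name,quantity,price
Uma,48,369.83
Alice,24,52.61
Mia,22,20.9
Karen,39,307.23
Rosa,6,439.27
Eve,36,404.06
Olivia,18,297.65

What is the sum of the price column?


Values in 'price' column:
  Row 1: 369.83
  Row 2: 52.61
  Row 3: 20.9
  Row 4: 307.23
  Row 5: 439.27
  Row 6: 404.06
  Row 7: 297.65
Sum = 369.83 + 52.61 + 20.9 + 307.23 + 439.27 + 404.06 + 297.65 = 1891.55

ANSWER: 1891.55


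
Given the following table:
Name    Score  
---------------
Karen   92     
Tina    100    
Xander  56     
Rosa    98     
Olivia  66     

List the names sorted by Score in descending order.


Sorting by Score (descending):
  Tina: 100
  Rosa: 98
  Karen: 92
  Olivia: 66
  Xander: 56


ANSWER: Tina, Rosa, Karen, Olivia, Xander


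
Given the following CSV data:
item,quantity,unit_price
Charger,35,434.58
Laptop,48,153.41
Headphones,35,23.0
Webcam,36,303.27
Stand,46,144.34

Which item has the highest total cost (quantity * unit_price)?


Computing row totals:
  Charger: 15210.3
  Laptop: 7363.68
  Headphones: 805.0
  Webcam: 10917.72
  Stand: 6639.64
Maximum: Charger (15210.3)

ANSWER: Charger


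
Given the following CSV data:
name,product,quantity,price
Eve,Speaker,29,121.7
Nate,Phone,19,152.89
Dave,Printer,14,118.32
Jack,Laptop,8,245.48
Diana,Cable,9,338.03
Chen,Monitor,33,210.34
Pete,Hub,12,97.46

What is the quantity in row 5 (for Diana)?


Row 5: Diana
Column 'quantity' = 9

ANSWER: 9


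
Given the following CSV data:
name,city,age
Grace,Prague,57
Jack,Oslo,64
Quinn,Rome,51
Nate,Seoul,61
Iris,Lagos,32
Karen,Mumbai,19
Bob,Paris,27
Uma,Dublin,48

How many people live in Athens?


Scanning city column for 'Athens':
Total matches: 0

ANSWER: 0


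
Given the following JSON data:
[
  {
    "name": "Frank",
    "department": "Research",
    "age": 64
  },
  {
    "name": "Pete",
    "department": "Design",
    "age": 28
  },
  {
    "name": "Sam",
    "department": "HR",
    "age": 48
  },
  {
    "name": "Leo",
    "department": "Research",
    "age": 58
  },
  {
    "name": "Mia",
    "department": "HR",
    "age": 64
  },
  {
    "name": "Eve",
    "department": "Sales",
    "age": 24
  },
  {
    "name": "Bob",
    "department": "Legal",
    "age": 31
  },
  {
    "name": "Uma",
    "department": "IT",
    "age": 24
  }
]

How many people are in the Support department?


Scanning records for department = Support
  No matches found
Count: 0

ANSWER: 0


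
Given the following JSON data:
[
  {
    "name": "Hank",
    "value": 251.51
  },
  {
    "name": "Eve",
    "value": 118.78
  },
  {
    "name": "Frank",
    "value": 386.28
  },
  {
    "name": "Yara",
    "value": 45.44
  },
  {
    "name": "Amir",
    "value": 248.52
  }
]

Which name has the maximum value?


Comparing values:
  Hank: 251.51
  Eve: 118.78
  Frank: 386.28
  Yara: 45.44
  Amir: 248.52
Maximum: Frank (386.28)

ANSWER: Frank


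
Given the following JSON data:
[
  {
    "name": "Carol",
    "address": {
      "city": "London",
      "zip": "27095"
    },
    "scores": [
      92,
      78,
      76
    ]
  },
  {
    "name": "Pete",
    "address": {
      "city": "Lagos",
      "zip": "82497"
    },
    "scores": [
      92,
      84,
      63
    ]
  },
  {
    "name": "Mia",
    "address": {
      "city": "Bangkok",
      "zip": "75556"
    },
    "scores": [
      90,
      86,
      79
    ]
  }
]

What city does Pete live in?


Path: records[1].address.city
Value: Lagos

ANSWER: Lagos


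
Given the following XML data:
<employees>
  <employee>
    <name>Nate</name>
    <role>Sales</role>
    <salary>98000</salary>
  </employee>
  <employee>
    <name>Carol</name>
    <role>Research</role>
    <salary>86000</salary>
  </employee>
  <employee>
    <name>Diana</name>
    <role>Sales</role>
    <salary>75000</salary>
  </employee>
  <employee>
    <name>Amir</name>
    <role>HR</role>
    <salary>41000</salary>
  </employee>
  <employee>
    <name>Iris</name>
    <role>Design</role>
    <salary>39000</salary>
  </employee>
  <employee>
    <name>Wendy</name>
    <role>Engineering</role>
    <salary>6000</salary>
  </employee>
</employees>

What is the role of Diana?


Searching for <employee> with <name>Diana</name>
Found at position 3
<role>Sales</role>

ANSWER: Sales


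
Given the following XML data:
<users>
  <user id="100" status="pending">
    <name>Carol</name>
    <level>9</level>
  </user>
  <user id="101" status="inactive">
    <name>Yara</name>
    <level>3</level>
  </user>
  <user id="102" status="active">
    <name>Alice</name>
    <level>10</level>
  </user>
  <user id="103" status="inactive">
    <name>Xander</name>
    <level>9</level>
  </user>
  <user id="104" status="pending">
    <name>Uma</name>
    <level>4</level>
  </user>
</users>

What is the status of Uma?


Finding user with name = Uma
user id="104" status="pending"

ANSWER: pending


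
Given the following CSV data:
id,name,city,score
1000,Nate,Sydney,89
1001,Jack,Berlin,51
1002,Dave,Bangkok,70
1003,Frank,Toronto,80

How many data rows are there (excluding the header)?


Counting rows (excluding header):
Header: id,name,city,score
Data rows: 4

ANSWER: 4


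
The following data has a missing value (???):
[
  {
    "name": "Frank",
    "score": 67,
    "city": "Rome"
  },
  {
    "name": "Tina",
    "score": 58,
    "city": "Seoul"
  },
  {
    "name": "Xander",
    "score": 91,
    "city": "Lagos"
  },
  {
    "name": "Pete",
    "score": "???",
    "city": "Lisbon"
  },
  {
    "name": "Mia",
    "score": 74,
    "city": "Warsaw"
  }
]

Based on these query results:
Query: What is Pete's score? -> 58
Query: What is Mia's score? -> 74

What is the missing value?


The missing value is Pete's score
From query: Pete's score = 58

ANSWER: 58


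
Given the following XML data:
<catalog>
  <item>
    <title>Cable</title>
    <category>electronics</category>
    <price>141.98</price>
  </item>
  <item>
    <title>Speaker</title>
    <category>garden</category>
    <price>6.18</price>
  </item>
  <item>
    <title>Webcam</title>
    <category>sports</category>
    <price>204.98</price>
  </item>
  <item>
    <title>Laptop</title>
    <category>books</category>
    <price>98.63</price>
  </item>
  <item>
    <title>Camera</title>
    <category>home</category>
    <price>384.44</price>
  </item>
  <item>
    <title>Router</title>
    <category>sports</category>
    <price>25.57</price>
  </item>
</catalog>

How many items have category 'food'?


Scanning <item> elements for <category>food</category>:
Count: 0

ANSWER: 0


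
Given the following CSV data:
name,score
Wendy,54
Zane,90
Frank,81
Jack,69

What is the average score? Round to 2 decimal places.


Scores: 54, 90, 81, 69
Sum = 294
Count = 4
Average = 294 / 4 = 73.50

ANSWER: 73.50


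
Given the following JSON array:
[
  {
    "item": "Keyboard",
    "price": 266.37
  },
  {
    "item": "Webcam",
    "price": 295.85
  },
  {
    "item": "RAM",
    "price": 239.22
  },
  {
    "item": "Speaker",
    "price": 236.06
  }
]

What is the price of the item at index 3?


Array index 3 -> Speaker
price = 236.06

ANSWER: 236.06


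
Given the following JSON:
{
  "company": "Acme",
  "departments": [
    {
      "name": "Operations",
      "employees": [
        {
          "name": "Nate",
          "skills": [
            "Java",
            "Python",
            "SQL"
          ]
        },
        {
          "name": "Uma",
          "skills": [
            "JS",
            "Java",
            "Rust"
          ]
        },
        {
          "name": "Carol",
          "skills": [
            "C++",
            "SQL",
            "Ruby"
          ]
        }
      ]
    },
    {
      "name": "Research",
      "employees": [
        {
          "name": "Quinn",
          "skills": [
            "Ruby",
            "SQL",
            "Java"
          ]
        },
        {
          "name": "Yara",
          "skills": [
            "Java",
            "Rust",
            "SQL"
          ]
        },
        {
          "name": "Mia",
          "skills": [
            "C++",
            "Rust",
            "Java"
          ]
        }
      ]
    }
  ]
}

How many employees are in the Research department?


Path: departments[1].employees
Count: 3

ANSWER: 3


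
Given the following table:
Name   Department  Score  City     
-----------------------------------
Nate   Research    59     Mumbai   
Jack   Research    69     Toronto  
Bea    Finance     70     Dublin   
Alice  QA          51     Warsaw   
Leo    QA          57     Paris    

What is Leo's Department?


Row 5: Leo
Department = QA

ANSWER: QA


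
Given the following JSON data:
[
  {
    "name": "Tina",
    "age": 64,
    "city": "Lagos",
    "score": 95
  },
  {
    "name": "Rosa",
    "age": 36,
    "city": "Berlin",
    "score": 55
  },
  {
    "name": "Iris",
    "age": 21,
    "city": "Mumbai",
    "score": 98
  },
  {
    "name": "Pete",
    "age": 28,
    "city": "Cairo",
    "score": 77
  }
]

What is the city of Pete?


Looking up record where name = Pete
Record index: 3
Field 'city' = Cairo

ANSWER: Cairo


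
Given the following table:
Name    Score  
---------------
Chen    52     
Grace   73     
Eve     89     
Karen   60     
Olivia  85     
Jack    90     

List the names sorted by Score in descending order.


Sorting by Score (descending):
  Jack: 90
  Eve: 89
  Olivia: 85
  Grace: 73
  Karen: 60
  Chen: 52


ANSWER: Jack, Eve, Olivia, Grace, Karen, Chen


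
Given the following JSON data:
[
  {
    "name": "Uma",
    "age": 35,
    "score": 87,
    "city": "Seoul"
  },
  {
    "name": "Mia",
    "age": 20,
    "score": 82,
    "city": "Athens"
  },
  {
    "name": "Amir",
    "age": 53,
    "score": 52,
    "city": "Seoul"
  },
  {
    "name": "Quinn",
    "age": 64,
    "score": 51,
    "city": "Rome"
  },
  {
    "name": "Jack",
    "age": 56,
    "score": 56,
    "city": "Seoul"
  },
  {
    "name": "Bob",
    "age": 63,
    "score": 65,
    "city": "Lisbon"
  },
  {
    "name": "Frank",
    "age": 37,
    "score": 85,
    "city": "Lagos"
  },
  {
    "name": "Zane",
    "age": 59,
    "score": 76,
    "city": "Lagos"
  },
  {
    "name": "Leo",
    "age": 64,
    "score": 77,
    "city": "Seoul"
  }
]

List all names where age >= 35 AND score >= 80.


Checking both conditions:
  Uma (age=35, score=87) -> YES
  Mia (age=20, score=82) -> no
  Amir (age=53, score=52) -> no
  Quinn (age=64, score=51) -> no
  Jack (age=56, score=56) -> no
  Bob (age=63, score=65) -> no
  Frank (age=37, score=85) -> YES
  Zane (age=59, score=76) -> no
  Leo (age=64, score=77) -> no


ANSWER: Uma, Frank


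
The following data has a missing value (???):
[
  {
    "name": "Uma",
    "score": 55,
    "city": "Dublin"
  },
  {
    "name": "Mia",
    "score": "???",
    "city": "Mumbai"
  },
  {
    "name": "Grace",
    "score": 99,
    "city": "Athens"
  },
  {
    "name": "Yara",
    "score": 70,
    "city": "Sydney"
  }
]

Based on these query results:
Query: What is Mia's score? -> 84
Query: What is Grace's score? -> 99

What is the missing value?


The missing value is Mia's score
From query: Mia's score = 84

ANSWER: 84


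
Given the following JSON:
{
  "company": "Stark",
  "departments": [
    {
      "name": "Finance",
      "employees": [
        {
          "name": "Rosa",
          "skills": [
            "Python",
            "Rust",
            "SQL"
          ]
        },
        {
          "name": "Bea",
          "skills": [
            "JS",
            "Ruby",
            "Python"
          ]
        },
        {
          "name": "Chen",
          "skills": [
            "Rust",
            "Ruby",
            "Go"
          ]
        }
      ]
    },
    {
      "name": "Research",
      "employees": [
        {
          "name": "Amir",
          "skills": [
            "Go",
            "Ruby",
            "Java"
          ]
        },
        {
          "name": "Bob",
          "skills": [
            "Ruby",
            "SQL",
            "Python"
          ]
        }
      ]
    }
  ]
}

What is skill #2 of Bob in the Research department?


Path: departments[1].employees[1].skills[1]
Value: SQL

ANSWER: SQL


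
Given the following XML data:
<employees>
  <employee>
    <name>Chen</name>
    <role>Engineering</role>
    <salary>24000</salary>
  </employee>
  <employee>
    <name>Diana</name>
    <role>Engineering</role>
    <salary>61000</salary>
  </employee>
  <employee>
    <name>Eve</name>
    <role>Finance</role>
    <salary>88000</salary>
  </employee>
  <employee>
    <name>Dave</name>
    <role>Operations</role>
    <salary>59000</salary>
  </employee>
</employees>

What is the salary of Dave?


Searching for <employee> with <name>Dave</name>
Found at position 4
<salary>59000</salary>

ANSWER: 59000


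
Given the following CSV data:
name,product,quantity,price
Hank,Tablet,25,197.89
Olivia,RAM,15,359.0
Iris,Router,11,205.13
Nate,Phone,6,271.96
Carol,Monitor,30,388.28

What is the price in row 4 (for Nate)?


Row 4: Nate
Column 'price' = 271.96

ANSWER: 271.96


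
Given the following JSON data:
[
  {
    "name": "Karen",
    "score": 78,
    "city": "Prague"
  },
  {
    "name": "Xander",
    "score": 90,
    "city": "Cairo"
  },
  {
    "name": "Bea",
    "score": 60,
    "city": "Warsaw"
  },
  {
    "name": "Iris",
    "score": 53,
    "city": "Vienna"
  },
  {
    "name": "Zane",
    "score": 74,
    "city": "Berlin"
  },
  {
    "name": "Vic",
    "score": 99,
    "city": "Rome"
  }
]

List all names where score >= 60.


Filtering records where score >= 60:
  Karen (score=78) -> YES
  Xander (score=90) -> YES
  Bea (score=60) -> YES
  Iris (score=53) -> no
  Zane (score=74) -> YES
  Vic (score=99) -> YES


ANSWER: Karen, Xander, Bea, Zane, Vic


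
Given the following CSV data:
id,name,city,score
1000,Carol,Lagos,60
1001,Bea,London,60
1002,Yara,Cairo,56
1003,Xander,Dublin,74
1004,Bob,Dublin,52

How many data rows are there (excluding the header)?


Counting rows (excluding header):
Header: id,name,city,score
Data rows: 5

ANSWER: 5


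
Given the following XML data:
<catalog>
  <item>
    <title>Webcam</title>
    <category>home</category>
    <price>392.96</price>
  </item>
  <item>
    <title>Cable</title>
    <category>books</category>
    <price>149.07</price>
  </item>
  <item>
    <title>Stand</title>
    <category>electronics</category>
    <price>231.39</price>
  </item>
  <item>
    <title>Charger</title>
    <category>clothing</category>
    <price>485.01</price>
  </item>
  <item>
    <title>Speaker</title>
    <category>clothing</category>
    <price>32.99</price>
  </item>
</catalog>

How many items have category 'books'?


Scanning <item> elements for <category>books</category>:
  Item 2: Cable -> MATCH
Count: 1

ANSWER: 1


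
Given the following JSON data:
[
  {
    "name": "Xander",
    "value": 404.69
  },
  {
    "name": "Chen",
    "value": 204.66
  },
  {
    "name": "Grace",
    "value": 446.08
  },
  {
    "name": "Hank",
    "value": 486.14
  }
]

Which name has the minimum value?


Comparing values:
  Xander: 404.69
  Chen: 204.66
  Grace: 446.08
  Hank: 486.14
Minimum: Chen (204.66)

ANSWER: Chen


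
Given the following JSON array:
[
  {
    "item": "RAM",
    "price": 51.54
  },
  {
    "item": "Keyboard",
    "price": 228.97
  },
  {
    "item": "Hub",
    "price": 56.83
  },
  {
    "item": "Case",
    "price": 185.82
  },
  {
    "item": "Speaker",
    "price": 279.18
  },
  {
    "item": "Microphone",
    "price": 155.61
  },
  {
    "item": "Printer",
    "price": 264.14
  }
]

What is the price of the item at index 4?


Array index 4 -> Speaker
price = 279.18

ANSWER: 279.18


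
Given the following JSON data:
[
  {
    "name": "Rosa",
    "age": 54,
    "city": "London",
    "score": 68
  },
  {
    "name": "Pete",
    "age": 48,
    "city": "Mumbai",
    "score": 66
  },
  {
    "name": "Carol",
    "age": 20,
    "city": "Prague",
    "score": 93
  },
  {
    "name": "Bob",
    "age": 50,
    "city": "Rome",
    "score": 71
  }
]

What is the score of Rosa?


Looking up record where name = Rosa
Record index: 0
Field 'score' = 68

ANSWER: 68


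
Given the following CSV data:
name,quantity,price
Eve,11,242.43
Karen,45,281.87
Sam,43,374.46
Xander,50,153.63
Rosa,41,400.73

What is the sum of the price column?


Values in 'price' column:
  Row 1: 242.43
  Row 2: 281.87
  Row 3: 374.46
  Row 4: 153.63
  Row 5: 400.73
Sum = 242.43 + 281.87 + 374.46 + 153.63 + 400.73 = 1453.12

ANSWER: 1453.12


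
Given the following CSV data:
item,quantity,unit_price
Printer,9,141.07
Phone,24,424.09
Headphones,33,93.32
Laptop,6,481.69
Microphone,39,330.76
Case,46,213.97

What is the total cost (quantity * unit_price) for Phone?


Row: Phone
quantity = 24
unit_price = 424.09
total = 24 * 424.09 = 10178.16

ANSWER: 10178.16


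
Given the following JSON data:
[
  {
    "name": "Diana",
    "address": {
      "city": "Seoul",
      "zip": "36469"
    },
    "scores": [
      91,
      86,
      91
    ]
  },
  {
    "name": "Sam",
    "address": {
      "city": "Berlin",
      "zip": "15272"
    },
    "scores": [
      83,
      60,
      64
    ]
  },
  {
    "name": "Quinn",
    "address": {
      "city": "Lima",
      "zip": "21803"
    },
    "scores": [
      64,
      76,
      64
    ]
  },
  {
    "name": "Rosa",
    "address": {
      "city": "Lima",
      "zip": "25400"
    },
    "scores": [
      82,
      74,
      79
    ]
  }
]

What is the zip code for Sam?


Path: records[1].address.zip
Value: 15272

ANSWER: 15272


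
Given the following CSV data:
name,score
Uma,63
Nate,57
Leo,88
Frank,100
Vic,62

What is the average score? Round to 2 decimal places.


Scores: 63, 57, 88, 100, 62
Sum = 370
Count = 5
Average = 370 / 5 = 74.00

ANSWER: 74.00


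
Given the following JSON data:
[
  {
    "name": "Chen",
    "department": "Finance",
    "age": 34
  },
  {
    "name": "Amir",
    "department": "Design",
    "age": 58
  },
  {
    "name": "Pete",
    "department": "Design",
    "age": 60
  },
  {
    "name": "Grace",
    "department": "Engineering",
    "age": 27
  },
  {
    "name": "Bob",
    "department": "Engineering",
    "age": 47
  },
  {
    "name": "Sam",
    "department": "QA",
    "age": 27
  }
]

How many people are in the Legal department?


Scanning records for department = Legal
  No matches found
Count: 0

ANSWER: 0


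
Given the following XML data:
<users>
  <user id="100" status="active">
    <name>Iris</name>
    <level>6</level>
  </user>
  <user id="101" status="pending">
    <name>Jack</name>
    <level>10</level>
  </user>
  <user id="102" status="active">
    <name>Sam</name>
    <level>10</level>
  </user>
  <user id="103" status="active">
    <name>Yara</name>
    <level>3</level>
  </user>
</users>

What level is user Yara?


Finding user: Yara
<level>3</level>

ANSWER: 3


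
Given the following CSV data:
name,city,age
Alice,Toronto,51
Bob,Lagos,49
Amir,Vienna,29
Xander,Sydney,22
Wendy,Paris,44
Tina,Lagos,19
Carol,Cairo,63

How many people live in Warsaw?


Scanning city column for 'Warsaw':
Total matches: 0

ANSWER: 0


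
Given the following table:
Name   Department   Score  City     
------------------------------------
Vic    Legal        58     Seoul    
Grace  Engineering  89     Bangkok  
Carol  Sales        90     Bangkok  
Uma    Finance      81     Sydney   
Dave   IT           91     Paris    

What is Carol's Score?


Row 3: Carol
Score = 90

ANSWER: 90


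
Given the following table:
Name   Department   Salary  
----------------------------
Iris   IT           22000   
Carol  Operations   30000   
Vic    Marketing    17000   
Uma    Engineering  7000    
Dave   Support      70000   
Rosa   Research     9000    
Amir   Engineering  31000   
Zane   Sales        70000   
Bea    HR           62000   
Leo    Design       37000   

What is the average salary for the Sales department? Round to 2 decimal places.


Sales department members:
  Zane: 70000
Sum = 70000
Count = 1
Average = 70000 / 1 = 70000.00

ANSWER: 70000.00


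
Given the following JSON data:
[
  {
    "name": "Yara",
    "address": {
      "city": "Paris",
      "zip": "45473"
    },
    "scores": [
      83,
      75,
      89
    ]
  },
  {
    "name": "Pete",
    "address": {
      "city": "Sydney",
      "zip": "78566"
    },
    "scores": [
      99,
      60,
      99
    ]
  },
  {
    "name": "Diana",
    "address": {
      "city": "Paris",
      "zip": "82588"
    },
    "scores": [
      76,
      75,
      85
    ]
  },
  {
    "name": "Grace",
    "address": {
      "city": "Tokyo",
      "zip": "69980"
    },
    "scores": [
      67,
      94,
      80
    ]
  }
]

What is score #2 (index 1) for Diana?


Path: records[2].scores[1]
Value: 75

ANSWER: 75


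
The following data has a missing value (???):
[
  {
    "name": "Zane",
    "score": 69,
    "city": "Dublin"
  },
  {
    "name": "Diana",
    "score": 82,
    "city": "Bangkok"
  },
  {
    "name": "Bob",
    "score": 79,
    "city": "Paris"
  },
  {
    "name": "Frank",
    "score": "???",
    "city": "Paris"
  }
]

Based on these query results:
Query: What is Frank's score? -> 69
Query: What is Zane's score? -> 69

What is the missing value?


The missing value is Frank's score
From query: Frank's score = 69

ANSWER: 69


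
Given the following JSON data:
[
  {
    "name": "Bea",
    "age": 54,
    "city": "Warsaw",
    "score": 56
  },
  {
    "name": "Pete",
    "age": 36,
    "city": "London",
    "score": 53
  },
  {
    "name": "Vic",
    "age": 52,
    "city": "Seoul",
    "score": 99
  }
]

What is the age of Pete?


Looking up record where name = Pete
Record index: 1
Field 'age' = 36

ANSWER: 36


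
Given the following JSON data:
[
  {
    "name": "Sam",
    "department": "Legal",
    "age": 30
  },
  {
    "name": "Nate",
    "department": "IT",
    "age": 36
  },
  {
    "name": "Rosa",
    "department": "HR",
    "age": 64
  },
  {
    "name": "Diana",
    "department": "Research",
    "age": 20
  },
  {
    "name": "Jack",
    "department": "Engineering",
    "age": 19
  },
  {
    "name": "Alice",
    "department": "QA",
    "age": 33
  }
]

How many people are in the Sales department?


Scanning records for department = Sales
  No matches found
Count: 0

ANSWER: 0
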